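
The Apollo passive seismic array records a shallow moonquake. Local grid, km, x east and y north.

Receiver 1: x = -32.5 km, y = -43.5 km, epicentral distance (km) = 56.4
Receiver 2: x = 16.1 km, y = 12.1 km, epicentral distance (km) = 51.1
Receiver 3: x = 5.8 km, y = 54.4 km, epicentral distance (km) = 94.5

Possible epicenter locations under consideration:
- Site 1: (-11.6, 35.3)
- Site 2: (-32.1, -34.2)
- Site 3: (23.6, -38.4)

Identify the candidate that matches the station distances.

For each candidate, compare |candidate − station| to the reported distance:
Site 1: residuals Receiver 1 25.1, Receiver 2 15.0, Receiver 3 68.7 → max 68.7 km
Site 2: residuals Receiver 1 47.1, Receiver 2 15.7, Receiver 3 1.9 → max 47.1 km
Site 3: residuals Receiver 1 0.1, Receiver 2 0.0, Receiver 3 0.0 → max 0.1 km
Only Site 3 has all residuals ≈ 0.

Site 3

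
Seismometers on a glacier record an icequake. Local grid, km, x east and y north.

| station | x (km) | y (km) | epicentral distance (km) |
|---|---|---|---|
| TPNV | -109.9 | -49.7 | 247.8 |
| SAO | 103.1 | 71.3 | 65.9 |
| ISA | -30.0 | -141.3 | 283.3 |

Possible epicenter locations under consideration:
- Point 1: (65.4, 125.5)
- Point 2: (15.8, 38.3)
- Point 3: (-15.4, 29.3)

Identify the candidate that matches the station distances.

Point 1

For each candidate, compare |candidate − station| to the reported distance:
Point 1: residuals TPNV 0.0, SAO 0.1, ISA 0.0 → max 0.1 km
Point 2: residuals TPNV 94.4, SAO 27.4, ISA 98.0 → max 98.0 km
Point 3: residuals TPNV 124.6, SAO 59.8, ISA 112.1 → max 124.6 km
Only Point 1 has all residuals ≈ 0.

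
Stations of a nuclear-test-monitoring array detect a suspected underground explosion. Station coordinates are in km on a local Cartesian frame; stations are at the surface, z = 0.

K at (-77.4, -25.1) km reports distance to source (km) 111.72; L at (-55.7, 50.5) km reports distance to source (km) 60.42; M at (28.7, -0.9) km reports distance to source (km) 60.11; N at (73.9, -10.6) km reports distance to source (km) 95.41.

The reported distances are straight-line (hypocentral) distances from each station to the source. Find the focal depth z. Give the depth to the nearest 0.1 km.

Each station gives a sphere (x−x_i)² + (y−y_i)² + z² = d_i² (stations at z=0).
Subtracting the K sphere from L and M: z² cancels, leaving linear equations in x and y:
43.4 x + 151.2 y = 7862.75
212.2 x + 48.4 y = 3071.88
Solving: x ≈ 2.799, y ≈ 51.199 km (keep extra digits for the depth step; rounded: 2.8, 51.2).
Then from the K sphere: z² = 111.72² − (x + 77.4)² − (y + 25.1)² with x = 2.799, y = 51.199, so z ≈ 15.098 ≈ 15.1 km.
Check against N (with the unrounded solution): distance 95.41 ≈ 95.41 km. ✓

z ≈ 15.1 km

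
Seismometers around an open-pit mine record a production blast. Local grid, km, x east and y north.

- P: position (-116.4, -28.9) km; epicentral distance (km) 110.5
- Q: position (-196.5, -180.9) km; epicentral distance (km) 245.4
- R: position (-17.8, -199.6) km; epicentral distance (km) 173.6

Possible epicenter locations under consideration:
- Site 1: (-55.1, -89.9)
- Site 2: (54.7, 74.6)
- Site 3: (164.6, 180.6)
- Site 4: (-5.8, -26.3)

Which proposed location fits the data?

For each candidate, compare |candidate − station| to the reported distance:
Site 1: residuals P 24.0, Q 77.2, R 57.7 → max 77.2 km
Site 2: residuals P 89.5, Q 112.9, R 110.0 → max 112.9 km
Site 3: residuals P 240.0, Q 265.6, R 248.1 → max 265.6 km
Site 4: residuals P 0.1, Q 0.1, R 0.1 → max 0.1 km
Only Site 4 has all residuals ≈ 0.

Site 4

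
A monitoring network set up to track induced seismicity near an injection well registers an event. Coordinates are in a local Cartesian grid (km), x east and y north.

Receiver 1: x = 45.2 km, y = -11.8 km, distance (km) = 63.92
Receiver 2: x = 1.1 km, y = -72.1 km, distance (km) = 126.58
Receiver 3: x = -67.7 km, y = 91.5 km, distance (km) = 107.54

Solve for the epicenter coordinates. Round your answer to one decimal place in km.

(31.8, 50.7)

Circle about each station: (x − 45.2)² + (y + 11.8)² = 63.92²; (x − 1.1)² + (y + 72.1)² = 126.58²; (x + 67.7)² + (y − 91.5)² = 107.54².
Subtracting pairs of circle equations eliminates x²+y² and gives linear equations (the radical axes):
-88.2 x − 120.6 y = -8919.39
-225.8 x + 206.6 y = 3294.17
Solving the 2×2 system: x ≈ 31.8, y ≈ 50.7 km.
Check against Receiver 1 (with the unrounded x, y): √((x − 45.2)²+(y + 11.8)²) = 63.92 ≈ 63.92 km. ✓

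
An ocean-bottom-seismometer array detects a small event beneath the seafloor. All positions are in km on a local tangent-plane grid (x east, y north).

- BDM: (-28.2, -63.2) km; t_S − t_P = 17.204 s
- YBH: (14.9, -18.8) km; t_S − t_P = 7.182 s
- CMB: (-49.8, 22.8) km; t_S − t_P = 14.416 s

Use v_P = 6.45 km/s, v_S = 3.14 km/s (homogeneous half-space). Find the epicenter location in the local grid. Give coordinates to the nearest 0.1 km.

x ≈ 38.3 km, y ≈ 18.4 km

Distance from S−P lag: d = Δt · v_P v_S / (v_P − v_S) = Δt · (6.45·3.14)/(6.45−3.14) ≈ 6.1187·Δt.
So d_BDM = 105.27, d_YBH = 43.94, d_CMB = 88.21 km.
Circle about each station: (x + 28.2)² + (y + 63.2)² = 105.27²; (x − 14.9)² + (y + 18.8)² = 43.94²; (x + 49.8)² + (y − 22.8)² = 88.21².
Subtracting the BDM equation from the YBH and CMB equations removes the quadratic terms:
86.2 x + 88.8 y = 4937.02
-43.2 x + 172.0 y = 1511.17
Solving the 2×2 system: x ≈ 38.3, y ≈ 18.4 km.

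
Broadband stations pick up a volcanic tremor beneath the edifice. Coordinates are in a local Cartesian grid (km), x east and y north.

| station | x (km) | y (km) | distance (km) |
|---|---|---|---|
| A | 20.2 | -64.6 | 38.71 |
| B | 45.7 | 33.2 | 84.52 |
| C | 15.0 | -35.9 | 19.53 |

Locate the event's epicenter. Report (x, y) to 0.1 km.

(-4.5, -34.8)

Circle about each station: (x − 20.2)² + (y + 64.6)² = 38.71²; (x − 45.7)² + (y − 33.2)² = 84.52²; (x − 15.0)² + (y + 35.9)² = 19.53².
Subtracting pairs of circle equations eliminates x²+y² and gives linear equations (the radical axes):
51.0 x + 195.6 y = -7035.64
-10.4 x + 57.4 y = -1950.35
Solving the 2×2 system: x ≈ -4.5, y ≈ -34.8 km.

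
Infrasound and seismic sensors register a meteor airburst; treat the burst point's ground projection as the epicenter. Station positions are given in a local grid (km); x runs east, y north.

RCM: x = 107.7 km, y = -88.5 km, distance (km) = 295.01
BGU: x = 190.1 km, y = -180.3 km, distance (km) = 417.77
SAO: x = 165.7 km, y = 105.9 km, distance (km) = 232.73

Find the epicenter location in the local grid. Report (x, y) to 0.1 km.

(-62.3, 152.6)

Circle about each station: (x − 107.7)² + (y + 88.5)² = 295.01²; (x − 190.1)² + (y + 180.3)² = 417.77²; (x − 165.7)² + (y − 105.9)² = 232.73².
Subtracting pairs of circle equations eliminates x²+y² and gives linear equations (the radical axes):
164.8 x − 183.6 y = -38286.31
116.0 x + 388.8 y = 52107.41
Solving the 2×2 system: x ≈ -62.3, y ≈ 152.6 km.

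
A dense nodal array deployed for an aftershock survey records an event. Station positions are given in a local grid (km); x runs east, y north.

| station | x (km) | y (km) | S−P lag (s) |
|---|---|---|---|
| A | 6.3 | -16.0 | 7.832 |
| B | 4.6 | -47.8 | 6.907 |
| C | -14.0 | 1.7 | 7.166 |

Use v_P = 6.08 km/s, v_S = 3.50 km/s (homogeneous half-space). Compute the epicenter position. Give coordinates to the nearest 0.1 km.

Distance from S−P lag: d = Δt · v_P v_S / (v_P − v_S) = Δt · (6.08·3.50)/(6.08−3.50) ≈ 8.2481·Δt.
So d_A = 64.60, d_B = 56.97, d_C = 59.11 km.
Circle about each station: (x − 6.3)² + (y + 16.0)² = 64.60²; (x − 4.6)² + (y + 47.8)² = 56.97²; (x + 14.0)² + (y − 1.7)² = 59.11².
Subtracting the A equation from the B and C equations removes the quadratic terms:
-3.4 x − 63.6 y = 2937.89
-40.6 x + 35.4 y = 582.37
Solving the 2×2 system: x ≈ -52.2, y ≈ -43.4 km.

x ≈ -52.2 km, y ≈ -43.4 km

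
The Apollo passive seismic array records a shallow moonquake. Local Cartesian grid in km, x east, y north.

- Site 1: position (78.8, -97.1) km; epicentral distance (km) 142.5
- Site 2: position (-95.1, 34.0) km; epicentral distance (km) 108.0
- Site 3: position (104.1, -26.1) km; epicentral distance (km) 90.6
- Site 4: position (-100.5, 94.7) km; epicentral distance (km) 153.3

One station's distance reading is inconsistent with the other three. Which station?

Site 2

Solve using three stations at a time. Using Site 1, Site 3, Site 4 (subtract circle equations pairwise → linear system) gives (x, y) ≈ (43.0, 40.8).
Distances from that point to each station vs reported:
  Site 1: calculated 142.5 vs reported 142.5 → residual 0.0 km
  Site 2: calculated 138.3 vs reported 108.0 → residual 30.3 km
  Site 3: calculated 90.6 vs reported 90.6 → residual 0.0 km
  Site 4: calculated 153.3 vs reported 153.3 → residual 0.0 km
Site 1, Site 3, Site 4 are mutually consistent (residuals ≈ 0); Site 2 is off by 30.3 km.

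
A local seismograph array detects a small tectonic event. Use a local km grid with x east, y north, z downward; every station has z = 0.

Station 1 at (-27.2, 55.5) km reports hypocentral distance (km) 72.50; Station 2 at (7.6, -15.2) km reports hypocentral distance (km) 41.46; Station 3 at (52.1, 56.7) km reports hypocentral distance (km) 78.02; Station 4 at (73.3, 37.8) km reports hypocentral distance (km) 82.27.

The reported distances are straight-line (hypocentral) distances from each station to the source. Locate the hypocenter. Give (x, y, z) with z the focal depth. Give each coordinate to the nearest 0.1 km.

x ≈ 8.0 km, y ≈ 3.9 km, depth ≈ 36.8 km

Each station gives a sphere (x−x_i)² + (y−y_i)² + z² = d_i² (stations at z=0).
Subtracting the Station 1 sphere from Station 2 and Station 3: z² cancels, leaving linear equations in x and y:
69.6 x − 141.4 y = 6.03
158.6 x + 2.4 y = 1278.34
Solving: x ≈ 8.001, y ≈ 3.896 km (keep extra digits for the depth step; rounded: 8.0, 3.9).
Then from the Station 1 sphere: z² = 72.50² − (x + 27.2)² − (y − 55.5)² with x = 8.001, y = 3.896, so z ≈ 36.799 ≈ 36.8 km.
Check against Station 4 (with the unrounded solution): distance 82.27 ≈ 82.27 km. ✓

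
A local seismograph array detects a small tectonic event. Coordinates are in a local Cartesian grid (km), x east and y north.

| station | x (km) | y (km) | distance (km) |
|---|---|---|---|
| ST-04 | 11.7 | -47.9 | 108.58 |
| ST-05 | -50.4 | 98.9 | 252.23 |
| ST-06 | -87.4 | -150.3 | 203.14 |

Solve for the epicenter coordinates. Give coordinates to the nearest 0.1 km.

Circle about each station: (x − 11.7)² + (y + 47.9)² = 108.58²; (x + 50.4)² + (y − 98.9)² = 252.23²; (x + 87.4)² + (y + 150.3)² = 203.14².
Subtracting pairs of circle equations eliminates x²+y² and gives linear equations (the radical axes):
-124.2 x + 293.6 y = -41940.29
-198.2 x − 204.8 y = -1678.69
Solving the 2×2 system: x ≈ 108.6, y ≈ -96.9 km.
Check against ST-04 (with the unrounded x, y): √((x − 11.7)²+(y + 47.9)²) = 108.59 ≈ 108.58 km. ✓

108.6 km east, -96.9 km north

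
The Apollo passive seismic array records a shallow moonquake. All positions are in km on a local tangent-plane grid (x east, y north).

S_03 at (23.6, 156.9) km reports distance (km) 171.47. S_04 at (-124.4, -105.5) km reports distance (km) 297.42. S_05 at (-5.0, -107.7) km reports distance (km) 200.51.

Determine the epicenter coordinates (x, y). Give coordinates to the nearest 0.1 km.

Circle about each station: (x − 23.6)² + (y − 156.9)² = 171.47²; (x + 124.4)² + (y + 105.5)² = 297.42²; (x + 5.0)² + (y + 107.7)² = 200.51².
Subtracting the S_03 equation from the S_04 and S_05 equations removes the quadratic terms:
-296.0 x − 524.8 y = -57625.66
-57.2 x − 529.2 y = -24352.58
Solving the 2×2 system: x ≈ 139.9, y ≈ 30.9 km.
Check against S_03 (with the unrounded x, y): √((x − 23.6)²+(y − 156.9)²) = 171.47 ≈ 171.47 km. ✓

x ≈ 139.9 km, y ≈ 30.9 km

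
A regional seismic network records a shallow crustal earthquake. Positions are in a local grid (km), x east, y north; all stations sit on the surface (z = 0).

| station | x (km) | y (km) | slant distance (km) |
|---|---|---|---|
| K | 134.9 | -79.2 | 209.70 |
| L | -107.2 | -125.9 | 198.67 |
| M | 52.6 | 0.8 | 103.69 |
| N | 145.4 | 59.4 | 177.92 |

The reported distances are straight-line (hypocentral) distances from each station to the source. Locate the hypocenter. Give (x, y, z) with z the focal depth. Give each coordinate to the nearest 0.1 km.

x ≈ -24.3 km, y ≈ 47.0 km, depth ≈ 52.0 km

Each station gives a sphere (x−x_i)² + (y−y_i)² + z² = d_i² (stations at z=0).
Subtracting the K sphere from L and M: z² cancels, leaving linear equations in x and y:
-484.2 x − 93.4 y = 7376.32
-164.6 x + 160.0 y = 11519.22
Solving: x ≈ -24.300, y ≈ 46.997 km (keep extra digits for the depth step; rounded: -24.3, 47.0).
Then from the K sphere: z² = 209.70² − (x − 134.9)² − (y + 79.2)² with x = -24.300, y = 46.997, so z ≈ 51.998 ≈ 52.0 km.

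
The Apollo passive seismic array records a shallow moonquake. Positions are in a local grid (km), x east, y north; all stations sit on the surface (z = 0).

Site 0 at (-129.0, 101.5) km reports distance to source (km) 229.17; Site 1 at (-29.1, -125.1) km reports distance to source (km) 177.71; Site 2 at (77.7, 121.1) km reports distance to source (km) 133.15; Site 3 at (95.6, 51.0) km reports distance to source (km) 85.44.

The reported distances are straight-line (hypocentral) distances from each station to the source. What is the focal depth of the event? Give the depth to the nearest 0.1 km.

depth ≈ 68.0 km

Each station gives a sphere (x−x_i)² + (y−y_i)² + z² = d_i² (stations at z=0).
Subtracting the Site 0 sphere from Site 1 and Site 2: z² cancels, leaving linear equations in x and y:
199.8 x − 453.2 y = 10491.61
413.4 x + 39.2 y = 28549.22
Solving: x ≈ 68.395, y ≈ 7.003 km (keep extra digits for the depth step; rounded: 68.4, 7.0).
Then from the Site 0 sphere: z² = 229.17² − (x + 129.0)² − (y − 101.5)² with x = 68.395, y = 7.003, so z ≈ 68.003 ≈ 68.0 km.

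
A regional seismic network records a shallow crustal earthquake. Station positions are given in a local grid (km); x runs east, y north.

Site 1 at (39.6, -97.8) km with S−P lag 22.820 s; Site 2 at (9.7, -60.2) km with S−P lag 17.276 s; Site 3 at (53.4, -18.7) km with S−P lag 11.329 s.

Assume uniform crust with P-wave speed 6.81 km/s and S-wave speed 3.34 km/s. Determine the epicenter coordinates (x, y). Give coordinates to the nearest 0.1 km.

x ≈ 28.9 km, y ≈ 51.4 km

Distance from S−P lag: d = Δt · v_P v_S / (v_P − v_S) = Δt · (6.81·3.34)/(6.81−3.34) ≈ 6.5549·Δt.
So d_Site 1 = 149.58, d_Site 2 = 113.24, d_Site 3 = 74.26 km.
Circle about each station: (x − 39.6)² + (y + 97.8)² = 149.58²; (x − 9.7)² + (y + 60.2)² = 113.24²; (x − 53.4)² + (y + 18.7)² = 74.26².
Subtracting pairs of circle equations eliminates x²+y² and gives linear equations (the radical axes):
-59.8 x + 75.2 y = 2136.01
27.6 x + 158.2 y = 8927.88
Solving the 2×2 system: x ≈ 28.9, y ≈ 51.4 km.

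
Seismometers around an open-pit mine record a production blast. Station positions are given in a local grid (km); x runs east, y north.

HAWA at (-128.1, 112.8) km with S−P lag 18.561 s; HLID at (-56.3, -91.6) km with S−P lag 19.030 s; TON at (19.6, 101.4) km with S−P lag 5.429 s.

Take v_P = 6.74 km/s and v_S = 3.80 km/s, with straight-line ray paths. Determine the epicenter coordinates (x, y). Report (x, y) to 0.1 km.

x ≈ 22.6 km, y ≈ 54.2 km

Distance from S−P lag: d = Δt · v_P v_S / (v_P − v_S) = Δt · (6.74·3.80)/(6.74−3.80) ≈ 8.7116·Δt.
So d_HAWA = 161.70, d_HLID = 165.78, d_TON = 47.30 km.
Circle about each station: (x + 128.1)² + (y − 112.8)² = 161.70²; (x + 56.3)² + (y + 91.6)² = 165.78²; (x − 19.6)² + (y − 101.4)² = 47.30².
Subtracting the HAWA equation from the HLID and TON equations removes the quadratic terms:
143.6 x − 408.8 y = -18909.32
295.4 x − 22.8 y = 5442.27
Solving the 2×2 system: x ≈ 22.6, y ≈ 54.2 km.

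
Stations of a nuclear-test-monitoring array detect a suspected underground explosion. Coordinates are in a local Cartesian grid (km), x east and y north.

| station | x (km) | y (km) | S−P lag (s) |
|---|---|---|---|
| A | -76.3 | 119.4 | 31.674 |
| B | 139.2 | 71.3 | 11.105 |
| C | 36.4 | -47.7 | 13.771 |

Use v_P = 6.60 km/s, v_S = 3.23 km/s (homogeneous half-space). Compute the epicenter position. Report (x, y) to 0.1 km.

x ≈ 95.5 km, y ≈ 16.3 km

Distance from S−P lag: d = Δt · v_P v_S / (v_P − v_S) = Δt · (6.60·3.23)/(6.60−3.23) ≈ 6.3258·Δt.
So d_A = 200.36, d_B = 70.25, d_C = 87.11 km.
Circle about each station: (x + 76.3)² + (y − 119.4)² = 200.36²; (x − 139.2)² + (y − 71.3)² = 70.25²; (x − 36.4)² + (y + 47.7)² = 87.11².
Subtracting pairs of circle equations eliminates x²+y² and gives linear equations (the radical axes):
431.0 x − 96.2 y = 39591.35
225.4 x − 334.2 y = 16078.18
Solving the 2×2 system: x ≈ 95.5, y ≈ 16.3 km.
Check against A (with the unrounded x, y): √((x + 76.3)²+(y − 119.4)²) = 200.36 ≈ 200.36 km. ✓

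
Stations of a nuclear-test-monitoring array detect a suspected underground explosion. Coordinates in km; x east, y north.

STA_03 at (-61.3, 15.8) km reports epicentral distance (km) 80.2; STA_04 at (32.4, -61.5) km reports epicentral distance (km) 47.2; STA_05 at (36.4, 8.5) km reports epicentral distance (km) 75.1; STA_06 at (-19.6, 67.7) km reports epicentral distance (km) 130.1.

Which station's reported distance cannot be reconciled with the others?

Solve using three stations at a time. Using STA_03, STA_04, STA_05 (subtract circle equations pairwise → linear system) gives (x, y) ≈ (-12.9, -48.2).
Distances from that point to each station vs reported:
  STA_03: calculated 80.2 vs reported 80.2 → residual 0.0 km
  STA_04: calculated 47.2 vs reported 47.2 → residual 0.0 km
  STA_05: calculated 75.1 vs reported 75.1 → residual 0.0 km
  STA_06: calculated 116.1 vs reported 130.1 → residual 14.0 km
STA_03, STA_04, STA_05 are mutually consistent (residuals ≈ 0); STA_06 is off by 14.0 km.

STA_06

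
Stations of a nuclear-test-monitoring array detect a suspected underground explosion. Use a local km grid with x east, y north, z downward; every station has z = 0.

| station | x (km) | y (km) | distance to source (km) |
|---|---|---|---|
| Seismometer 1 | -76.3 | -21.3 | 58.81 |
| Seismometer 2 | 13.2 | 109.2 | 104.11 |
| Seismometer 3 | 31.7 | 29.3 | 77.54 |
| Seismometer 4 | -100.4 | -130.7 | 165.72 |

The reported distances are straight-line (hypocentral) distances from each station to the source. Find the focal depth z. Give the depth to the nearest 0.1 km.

Each station gives a sphere (x−x_i)² + (y−y_i)² + z² = d_i² (stations at z=0).
Subtracting the Seismometer 1 sphere from Seismometer 2 and Seismometer 3: z² cancels, leaving linear equations in x and y:
179.0 x + 261.0 y = -1556.78
216.0 x + 101.2 y = -6965.84
Solving: x ≈ -43.400, y ≈ 23.800 km (keep extra digits for the depth step; rounded: -43.4, 23.8).
Then from the Seismometer 1 sphere: z² = 58.81² − (x + 76.3)² − (y + 21.3)² with x = -43.400, y = 23.800, so z ≈ 18.499 ≈ 18.5 km.

18.5 km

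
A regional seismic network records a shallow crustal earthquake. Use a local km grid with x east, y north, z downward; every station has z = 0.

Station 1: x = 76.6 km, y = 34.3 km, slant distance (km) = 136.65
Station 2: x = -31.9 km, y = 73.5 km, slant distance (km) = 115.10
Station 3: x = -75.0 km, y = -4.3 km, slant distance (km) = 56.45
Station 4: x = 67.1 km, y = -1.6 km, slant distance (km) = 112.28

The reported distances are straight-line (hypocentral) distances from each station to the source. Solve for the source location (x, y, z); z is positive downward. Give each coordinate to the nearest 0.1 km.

Each station gives a sphere (x−x_i)² + (y−y_i)² + z² = d_i² (stations at z=0).
Subtracting the Station 1 sphere from Station 2 and Station 3: z² cancels, leaving linear equations in x and y:
-217.0 x + 78.4 y = 4801.02
-303.2 x − 77.2 y = 14086.06
Solving: x ≈ -36.398, y ≈ -39.508 km (keep extra digits for the depth step; rounded: -36.4, -39.5).
Then from the Station 1 sphere: z² = 136.65² − (x − 76.6)² − (y − 34.3)² with x = -36.398, y = -39.508, so z ≈ 21.379 ≈ 21.4 km.
Check against Station 4 (with the unrounded solution): distance 112.28 ≈ 112.28 km. ✓

x ≈ -36.4 km, y ≈ -39.5 km, depth ≈ 21.4 km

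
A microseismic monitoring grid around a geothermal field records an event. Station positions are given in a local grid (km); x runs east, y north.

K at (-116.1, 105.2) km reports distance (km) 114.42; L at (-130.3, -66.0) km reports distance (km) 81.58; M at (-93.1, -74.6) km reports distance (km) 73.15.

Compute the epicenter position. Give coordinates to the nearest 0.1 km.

x ≈ -78.6 km, y ≈ -2.9 km

Circle about each station: (x + 116.1)² + (y − 105.2)² = 114.42²; (x + 130.3)² + (y + 66.0)² = 81.58²; (x + 93.1)² + (y + 74.6)² = 73.15².
Subtracting the K equation from the L and M equations removes the quadratic terms:
-28.4 x − 342.4 y = 3224.48
46.0 x − 359.6 y = -2572.47
Solving the 2×2 system: x ≈ -78.6, y ≈ -2.9 km.
Check against K (with the unrounded x, y): √((x + 116.1)²+(y − 105.2)²) = 114.42 ≈ 114.42 km. ✓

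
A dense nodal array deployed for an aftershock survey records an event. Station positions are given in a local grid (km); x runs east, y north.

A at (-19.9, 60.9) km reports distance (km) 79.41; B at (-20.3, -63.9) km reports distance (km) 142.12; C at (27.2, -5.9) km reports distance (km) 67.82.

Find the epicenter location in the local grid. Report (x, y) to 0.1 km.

x ≈ 59.2 km, y ≈ 53.9 km

Circle about each station: (x + 19.9)² + (y − 60.9)² = 79.41²; (x + 20.3)² + (y + 63.9)² = 142.12²; (x − 27.2)² + (y + 5.9)² = 67.82².
Subtracting pairs of circle equations eliminates x²+y² and gives linear equations (the radical axes):
-0.8 x − 249.6 y = -13501.67
94.2 x − 133.6 y = -1623.77
Solving the 2×2 system: x ≈ 59.2, y ≈ 53.9 km.
Check against A (with the unrounded x, y): √((x + 19.9)²+(y − 60.9)²) = 79.42 ≈ 79.41 km. ✓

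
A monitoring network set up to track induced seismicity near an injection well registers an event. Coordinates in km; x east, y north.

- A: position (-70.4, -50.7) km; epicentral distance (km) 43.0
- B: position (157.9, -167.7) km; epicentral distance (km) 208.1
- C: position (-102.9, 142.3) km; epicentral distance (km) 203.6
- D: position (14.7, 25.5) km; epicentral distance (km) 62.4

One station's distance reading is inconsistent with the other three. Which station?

A

Solve using three stations at a time. Using B, C, D (subtract circle equations pairwise → linear system) gives (x, y) ≈ (-2.2, -34.7).
Distances from that point to each station vs reported:
  A: calculated 70.0 vs reported 43.0 → residual 27.0 km
  B: calculated 208.1 vs reported 208.1 → residual 0.0 km
  C: calculated 203.6 vs reported 203.6 → residual 0.0 km
  D: calculated 62.5 vs reported 62.4 → residual 0.1 km
B, C, D are mutually consistent (residuals ≈ 0); A is off by 27.0 km.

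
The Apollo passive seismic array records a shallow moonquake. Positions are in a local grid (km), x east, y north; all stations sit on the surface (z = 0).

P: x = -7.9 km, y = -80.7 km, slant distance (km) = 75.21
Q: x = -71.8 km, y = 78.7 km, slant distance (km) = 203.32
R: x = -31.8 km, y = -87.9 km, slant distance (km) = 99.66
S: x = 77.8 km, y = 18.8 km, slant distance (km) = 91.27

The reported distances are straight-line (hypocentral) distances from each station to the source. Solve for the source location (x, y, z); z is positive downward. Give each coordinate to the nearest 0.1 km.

Each station gives a sphere (x−x_i)² + (y−y_i)² + z² = d_i² (stations at z=0).
Subtracting the P sphere from Q and R: z² cancels, leaving linear equations in x and y:
-127.8 x + 318.8 y = -30908.45
-47.8 x − 14.4 y = -2112.82
Solving: x ≈ 65.499, y ≈ -70.695 km (keep extra digits for the depth step; rounded: 65.5, -70.7).
Then from the P sphere: z² = 75.21² − (x + 7.9)² − (y + 80.7)² with x = 65.499, y = -70.695, so z ≈ 13.001 ≈ 13.0 km.

x ≈ 65.5 km, y ≈ -70.7 km, depth ≈ 13.0 km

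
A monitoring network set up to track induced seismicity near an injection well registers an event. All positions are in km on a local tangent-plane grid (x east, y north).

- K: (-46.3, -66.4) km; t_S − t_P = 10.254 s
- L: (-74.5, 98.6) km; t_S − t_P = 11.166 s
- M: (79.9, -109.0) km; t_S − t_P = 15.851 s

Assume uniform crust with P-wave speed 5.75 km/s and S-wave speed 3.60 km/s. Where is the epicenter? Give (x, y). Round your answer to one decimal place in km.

Distance from S−P lag: d = Δt · v_P v_S / (v_P − v_S) = Δt · (5.75·3.60)/(5.75−3.60) ≈ 9.6279·Δt.
So d_K = 98.72, d_L = 107.51, d_M = 152.61 km.
Circle about each station: (x + 46.3)² + (y + 66.4)² = 98.72²; (x + 74.5)² + (y − 98.6)² = 107.51²; (x − 79.9)² + (y + 109.0)² = 152.61².
Subtracting pairs of circle equations eliminates x²+y² and gives linear equations (the radical axes):
-56.4 x + 330.0 y = 6906.80
252.4 x − 85.2 y = -1831.81
Solving the 2×2 system: x ≈ -0.2, y ≈ 20.9 km.

-0.2 km east, 20.9 km north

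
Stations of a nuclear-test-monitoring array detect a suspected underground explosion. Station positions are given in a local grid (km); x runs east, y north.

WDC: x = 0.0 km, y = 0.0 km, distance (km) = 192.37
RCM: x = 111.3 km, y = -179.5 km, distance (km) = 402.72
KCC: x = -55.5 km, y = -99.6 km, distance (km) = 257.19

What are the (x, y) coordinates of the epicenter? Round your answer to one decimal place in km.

Circle about each station: x² + y² = 192.37²; (x − 111.3)² + (y + 179.5)² = 402.72²; (x + 55.5)² + (y + 99.6)² = 257.19².
Subtracting the WDC equation from the RCM and KCC equations removes the quadratic terms:
222.6 x − 359.0 y = -80569.24
-111.0 x − 199.2 y = -16140.07
Solving the 2×2 system: x ≈ -121.8, y ≈ 148.9 km.

x ≈ -121.8 km, y ≈ 148.9 km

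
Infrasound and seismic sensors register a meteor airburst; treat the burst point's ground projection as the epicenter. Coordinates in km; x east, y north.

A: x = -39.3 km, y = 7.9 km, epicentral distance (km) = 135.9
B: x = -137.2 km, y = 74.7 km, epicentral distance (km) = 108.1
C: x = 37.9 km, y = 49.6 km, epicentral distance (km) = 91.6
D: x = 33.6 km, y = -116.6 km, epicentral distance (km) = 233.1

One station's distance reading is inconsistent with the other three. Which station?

Solve using three stations at a time. Using B, C, D (subtract circle equations pairwise → linear system) gives (x, y) ≈ (-33.9, 106.5).
Distances from that point to each station vs reported:
  A: calculated 98.8 vs reported 135.9 → residual 37.1 km
  B: calculated 108.1 vs reported 108.1 → residual 0.0 km
  C: calculated 91.6 vs reported 91.6 → residual 0.0 km
  D: calculated 233.1 vs reported 233.1 → residual 0.0 km
B, C, D are mutually consistent (residuals ≈ 0); A is off by 37.1 km.

A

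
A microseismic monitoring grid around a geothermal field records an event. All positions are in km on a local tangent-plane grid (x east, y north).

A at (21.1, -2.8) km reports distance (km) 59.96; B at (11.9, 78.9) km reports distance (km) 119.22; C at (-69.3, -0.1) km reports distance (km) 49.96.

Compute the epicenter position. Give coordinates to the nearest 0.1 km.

Circle about each station: (x − 21.1)² + (y + 2.8)² = 59.96²; (x − 11.9)² + (y − 78.9)² = 119.22²; (x + 69.3)² + (y + 0.1)² = 49.96².
Subtracting the A equation from the B and C equations removes the quadratic terms:
-18.4 x + 163.4 y = -4704.44
-180.8 x + 5.4 y = 5448.65
Solving the 2×2 system: x ≈ -31.1, y ≈ -32.3 km.

(-31.1, -32.3)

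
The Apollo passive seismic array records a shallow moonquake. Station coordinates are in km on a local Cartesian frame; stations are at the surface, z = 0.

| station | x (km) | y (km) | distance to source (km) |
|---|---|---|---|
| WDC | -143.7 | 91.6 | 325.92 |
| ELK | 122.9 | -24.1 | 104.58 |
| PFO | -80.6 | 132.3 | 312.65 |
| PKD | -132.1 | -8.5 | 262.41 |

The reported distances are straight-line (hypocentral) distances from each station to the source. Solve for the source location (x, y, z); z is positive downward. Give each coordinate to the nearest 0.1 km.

Each station gives a sphere (x−x_i)² + (y−y_i)² + z² = d_i² (stations at z=0).
Subtracting the WDC sphere from ELK and PFO: z² cancels, leaving linear equations in x and y:
533.2 x − 231.4 y = 81931.84
126.2 x + 81.4 y = 3433.22
Solving: x ≈ 102.798, y ≈ -117.198 km (keep extra digits for the depth step; rounded: 102.8, -117.2).
Then from the WDC sphere: z² = 325.92² − (x + 143.7)² − (y − 91.6)² with x = 102.798, y = -117.198, so z ≈ 43.197 ≈ 43.2 km.

(102.8, -117.2, 43.2)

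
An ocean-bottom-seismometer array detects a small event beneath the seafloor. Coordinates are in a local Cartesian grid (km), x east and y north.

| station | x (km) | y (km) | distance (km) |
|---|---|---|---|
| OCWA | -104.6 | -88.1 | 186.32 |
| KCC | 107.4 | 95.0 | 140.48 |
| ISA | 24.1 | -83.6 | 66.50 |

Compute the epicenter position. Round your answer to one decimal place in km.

Circle about each station: (x + 104.6)² + (y + 88.1)² = 186.32²; (x − 107.4)² + (y − 95.0)² = 140.48²; (x − 24.1)² + (y + 83.6)² = 66.50².
Subtracting the OCWA equation from the KCC and ISA equations removes the quadratic terms:
424.0 x + 366.2 y = 16837.50
257.4 x + 9.0 y = 19159.89
Solving the 2×2 system: x ≈ 75.9, y ≈ -41.9 km.

75.9 km east, -41.9 km north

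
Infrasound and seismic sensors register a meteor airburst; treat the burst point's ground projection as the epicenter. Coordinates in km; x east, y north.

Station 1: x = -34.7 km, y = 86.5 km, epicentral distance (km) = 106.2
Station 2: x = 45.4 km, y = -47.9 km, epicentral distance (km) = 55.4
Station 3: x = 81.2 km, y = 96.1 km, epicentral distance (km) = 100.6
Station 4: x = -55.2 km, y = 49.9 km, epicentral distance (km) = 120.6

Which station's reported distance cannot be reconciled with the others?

Solve using three stations at a time. Using Station 1, Station 2, Station 3 (subtract circle equations pairwise → linear system) gives (x, y) ≈ (35.3, 6.6).
Distances from that point to each station vs reported:
  Station 1: calculated 106.2 vs reported 106.2 → residual 0.0 km
  Station 2: calculated 55.4 vs reported 55.4 → residual 0.0 km
  Station 3: calculated 100.6 vs reported 100.6 → residual 0.0 km
  Station 4: calculated 100.3 vs reported 120.6 → residual 20.3 km
Station 1, Station 2, Station 3 are mutually consistent (residuals ≈ 0); Station 4 is off by 20.3 km.

Station 4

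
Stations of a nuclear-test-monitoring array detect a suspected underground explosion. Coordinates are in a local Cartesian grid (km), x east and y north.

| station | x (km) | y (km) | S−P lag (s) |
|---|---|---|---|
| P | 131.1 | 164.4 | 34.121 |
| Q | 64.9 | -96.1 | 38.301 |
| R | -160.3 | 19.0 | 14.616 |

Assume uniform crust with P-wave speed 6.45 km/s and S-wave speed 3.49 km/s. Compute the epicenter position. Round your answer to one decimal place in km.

Distance from S−P lag: d = Δt · v_P v_S / (v_P − v_S) = Δt · (6.45·3.49)/(6.45−3.49) ≈ 7.6049·Δt.
So d_P = 259.49, d_Q = 291.28, d_R = 111.15 km.
Circle about each station: (x − 131.1)² + (y − 164.4)² = 259.49²; (x − 64.9)² + (y + 96.1)² = 291.28²; (x + 160.3)² + (y − 19.0)² = 111.15².
Subtracting the P equation from the Q and R equations removes the quadratic terms:
-132.4 x − 521.0 y = -48276.33
-582.8 x − 290.8 y = 36823.26
Solving the 2×2 system: x ≈ -125.3, y ≈ 124.5 km.

-125.3 km east, 124.5 km north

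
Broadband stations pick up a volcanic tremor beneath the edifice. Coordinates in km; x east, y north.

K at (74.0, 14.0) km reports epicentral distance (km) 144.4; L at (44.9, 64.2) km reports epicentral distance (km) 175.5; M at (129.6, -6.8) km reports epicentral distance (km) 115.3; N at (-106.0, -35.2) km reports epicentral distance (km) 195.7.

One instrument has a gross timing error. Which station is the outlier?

Solve using three stations at a time. Using L, M, N (subtract circle equations pairwise → linear system) gives (x, y) ≈ (75.4, -108.7).
Distances from that point to each station vs reported:
  K: calculated 122.7 vs reported 144.4 → residual 21.7 km
  L: calculated 175.6 vs reported 175.5 → residual 0.1 km
  M: calculated 115.4 vs reported 115.3 → residual 0.1 km
  N: calculated 195.7 vs reported 195.7 → residual 0.0 km
L, M, N are mutually consistent (residuals ≈ 0); K is off by 21.7 km.

K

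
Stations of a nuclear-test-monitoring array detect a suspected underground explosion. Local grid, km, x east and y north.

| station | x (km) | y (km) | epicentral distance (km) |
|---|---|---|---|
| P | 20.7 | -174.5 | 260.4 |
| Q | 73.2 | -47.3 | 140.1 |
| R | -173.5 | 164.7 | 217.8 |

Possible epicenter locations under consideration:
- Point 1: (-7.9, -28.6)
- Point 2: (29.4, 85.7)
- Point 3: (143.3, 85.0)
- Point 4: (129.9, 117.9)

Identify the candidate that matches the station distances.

Point 2

For each candidate, compare |candidate − station| to the reported distance:
Point 1: residuals P 111.7, Q 56.9, R 36.7 → max 111.7 km
Point 2: residuals P 0.1, Q 0.1, R 0.1 → max 0.1 km
Point 3: residuals P 26.6, Q 9.6, R 108.9 → max 108.9 km
Point 4: residuals P 51.7, Q 34.6, R 89.2 → max 89.2 km
Only Point 2 has all residuals ≈ 0.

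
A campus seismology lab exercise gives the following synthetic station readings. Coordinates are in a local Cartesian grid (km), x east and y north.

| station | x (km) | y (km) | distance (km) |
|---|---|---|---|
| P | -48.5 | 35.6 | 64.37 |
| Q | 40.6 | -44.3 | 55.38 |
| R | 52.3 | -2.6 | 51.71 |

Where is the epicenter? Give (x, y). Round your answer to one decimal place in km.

Circle about each station: (x + 48.5)² + (y − 35.6)² = 64.37²; (x − 40.6)² + (y + 44.3)² = 55.38²; (x − 52.3)² + (y + 2.6)² = 51.71².
Subtracting pairs of circle equations eliminates x²+y² and gives linear equations (the radical axes):
178.2 x − 159.8 y = 1067.79
201.6 x − 76.4 y = 592.01
Solving the 2×2 system: x ≈ 0.7, y ≈ -5.9 km.

(0.7, -5.9)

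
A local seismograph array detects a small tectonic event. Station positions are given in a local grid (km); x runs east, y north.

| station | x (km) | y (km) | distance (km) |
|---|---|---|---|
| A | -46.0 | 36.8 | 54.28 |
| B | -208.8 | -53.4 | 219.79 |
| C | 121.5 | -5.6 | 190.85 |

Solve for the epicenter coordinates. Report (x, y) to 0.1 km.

Circle about each station: (x + 46.0)² + (y − 36.8)² = 54.28²; (x + 208.8)² + (y + 53.4)² = 219.79²; (x − 121.5)² + (y + 5.6)² = 190.85².
Subtracting the A equation from the B and C equations removes the quadratic terms:
-325.6 x − 180.4 y = -2382.57
335.0 x − 84.8 y = -22154.03
Solving the 2×2 system: x ≈ -43.1, y ≈ 91.0 km.

-43.1 km east, 91.0 km north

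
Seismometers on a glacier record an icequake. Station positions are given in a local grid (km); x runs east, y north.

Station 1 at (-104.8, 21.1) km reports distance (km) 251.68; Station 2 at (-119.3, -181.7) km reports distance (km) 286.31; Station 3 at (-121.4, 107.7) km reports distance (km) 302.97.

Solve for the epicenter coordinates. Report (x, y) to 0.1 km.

(136.0, -52.1)

Circle about each station: (x + 104.8)² + (y − 21.1)² = 251.68²; (x + 119.3)² + (y + 181.7)² = 286.31²; (x + 121.4)² + (y − 107.7)² = 302.97².
Subtracting the Station 1 equation from the Station 2 and Station 3 equations removes the quadratic terms:
-29.0 x − 405.6 y = 17188.54
-33.2 x + 173.2 y = -13539.00
Solving the 2×2 system: x ≈ 136.0, y ≈ -52.1 km.
Check against Station 1 (with the unrounded x, y): √((x + 104.8)²+(y − 21.1)²) = 251.68 ≈ 251.68 km. ✓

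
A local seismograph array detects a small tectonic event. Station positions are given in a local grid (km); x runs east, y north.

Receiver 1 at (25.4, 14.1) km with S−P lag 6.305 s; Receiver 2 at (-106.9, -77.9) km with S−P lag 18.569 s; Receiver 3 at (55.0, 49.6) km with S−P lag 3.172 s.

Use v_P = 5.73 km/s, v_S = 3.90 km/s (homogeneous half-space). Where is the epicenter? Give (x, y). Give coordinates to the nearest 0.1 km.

Distance from S−P lag: d = Δt · v_P v_S / (v_P − v_S) = Δt · (5.73·3.90)/(5.73−3.90) ≈ 12.2115·Δt.
So d_Receiver 1 = 76.99, d_Receiver 2 = 226.75, d_Receiver 3 = 38.73 km.
Circle about each station: (x − 25.4)² + (y − 14.1)² = 76.99²; (x + 106.9)² + (y + 77.9)² = 226.75²; (x − 55.0)² + (y − 49.6)² = 38.73².
Subtracting the Receiver 1 equation from the Receiver 2 and Receiver 3 equations removes the quadratic terms:
-264.6 x − 184.0 y = -28836.05
59.2 x + 71.0 y = 9068.64
Solving the 2×2 system: x ≈ 48.0, y ≈ 87.7 km.

48.0 km east, 87.7 km north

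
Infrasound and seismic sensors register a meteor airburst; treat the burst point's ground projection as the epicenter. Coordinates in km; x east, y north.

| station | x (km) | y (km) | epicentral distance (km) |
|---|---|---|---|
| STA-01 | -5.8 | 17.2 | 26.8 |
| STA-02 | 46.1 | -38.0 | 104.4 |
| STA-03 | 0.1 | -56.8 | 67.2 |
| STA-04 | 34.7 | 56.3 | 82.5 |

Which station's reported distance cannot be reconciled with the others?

Solve using three stations at a time. Using STA-01, STA-03, STA-04 (subtract circle equations pairwise → linear system) gives (x, y) ≈ (-28.9, 3.8).
Distances from that point to each station vs reported:
  STA-01: calculated 26.7 vs reported 26.8 → residual 0.1 km
  STA-02: calculated 85.8 vs reported 104.4 → residual 18.6 km
  STA-03: calculated 67.2 vs reported 67.2 → residual 0.0 km
  STA-04: calculated 82.5 vs reported 82.5 → residual 0.0 km
STA-01, STA-03, STA-04 are mutually consistent (residuals ≈ 0); STA-02 is off by 18.6 km.

STA-02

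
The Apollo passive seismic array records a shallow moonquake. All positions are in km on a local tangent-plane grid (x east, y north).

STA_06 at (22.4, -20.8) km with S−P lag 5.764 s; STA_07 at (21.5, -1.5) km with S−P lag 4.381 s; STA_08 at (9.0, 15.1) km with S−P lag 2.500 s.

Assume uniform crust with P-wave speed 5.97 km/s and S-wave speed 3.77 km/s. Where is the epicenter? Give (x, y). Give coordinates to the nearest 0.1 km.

x ≈ -14.5 km, y ≈ 25.2 km

Distance from S−P lag: d = Δt · v_P v_S / (v_P − v_S) = Δt · (5.97·3.77)/(5.97−3.77) ≈ 10.2304·Δt.
So d_STA_06 = 58.97, d_STA_07 = 44.82, d_STA_08 = 25.58 km.
Circle about each station: (x − 22.4)² + (y + 20.8)² = 58.97²; (x − 21.5)² + (y + 1.5)² = 44.82²; (x − 9.0)² + (y − 15.1)² = 25.58².
Subtracting pairs of circle equations eliminates x²+y² and gives linear equations (the radical axes):
-1.8 x + 38.6 y = 998.73
-26.8 x + 71.8 y = 2197.73
Solving the 2×2 system: x ≈ -14.5, y ≈ 25.2 km.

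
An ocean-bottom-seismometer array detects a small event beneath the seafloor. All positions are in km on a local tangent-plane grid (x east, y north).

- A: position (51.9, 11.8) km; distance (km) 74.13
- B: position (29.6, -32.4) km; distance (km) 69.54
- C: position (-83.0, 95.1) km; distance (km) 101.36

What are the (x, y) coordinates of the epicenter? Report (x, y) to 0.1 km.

-22.2 km east, 14.0 km north

Circle about each station: (x − 51.9)² + (y − 11.8)² = 74.13²; (x − 29.6)² + (y + 32.4)² = 69.54²; (x + 83.0)² + (y − 95.1)² = 101.36².
Subtracting pairs of circle equations eliminates x²+y² and gives linear equations (the radical axes):
-44.6 x − 88.4 y = -247.48
-269.8 x + 166.6 y = 8321.57
Solving the 2×2 system: x ≈ -22.2, y ≈ 14.0 km.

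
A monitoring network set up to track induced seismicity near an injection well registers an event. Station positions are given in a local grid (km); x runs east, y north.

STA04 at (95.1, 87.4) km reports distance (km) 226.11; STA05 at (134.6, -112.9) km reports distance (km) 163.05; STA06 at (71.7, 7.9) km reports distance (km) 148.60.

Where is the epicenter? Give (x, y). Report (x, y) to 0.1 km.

-28.1 km east, -102.2 km north

Circle about each station: (x − 95.1)² + (y − 87.4)² = 226.11²; (x − 134.6)² + (y + 112.9)² = 163.05²; (x − 71.7)² + (y − 7.9)² = 148.60².
Subtracting the STA04 equation from the STA05 and STA06 equations removes the quadratic terms:
79.0 x − 400.6 y = 38721.23
-46.8 x − 159.0 y = 17564.30
Solving the 2×2 system: x ≈ -28.1, y ≈ -102.2 km.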